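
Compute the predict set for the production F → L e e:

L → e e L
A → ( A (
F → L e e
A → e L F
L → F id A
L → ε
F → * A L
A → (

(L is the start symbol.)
{ '*', 'e' }

PREDICT(F → L e e) = (FIRST(RHS) \ {ε}) ∪ (FOLLOW(F) if ε ∈ FIRST(RHS), i.e. RHS ⇒* ε)
FIRST(L) = { '*', 'e', ε }
FIRST(L e e) = { '*', 'e' }
ε ∉ FIRST(L e e), so FOLLOW(F) is not added.
PREDICT(F → L e e) = { '*', 'e' }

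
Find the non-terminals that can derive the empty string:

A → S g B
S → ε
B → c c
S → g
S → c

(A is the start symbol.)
ε-productions: S → ε
So S is immediately nullable.
No further non-terminal can be added: every production for the remaining non-terminals contains a terminal or a non-nullable non-terminal.
Nullable = { 'S' }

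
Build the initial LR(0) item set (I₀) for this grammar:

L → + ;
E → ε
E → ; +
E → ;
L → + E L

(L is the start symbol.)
First, augment the grammar with L' → L
I₀ = CLOSURE({ [L' → . L] }):
  [L' → . L] has the dot before L: add [L → . + ;], [L → . + E L]
No further items can be added.

I₀ = { [L → . + ;], [L → . + E L], [L' → . L] }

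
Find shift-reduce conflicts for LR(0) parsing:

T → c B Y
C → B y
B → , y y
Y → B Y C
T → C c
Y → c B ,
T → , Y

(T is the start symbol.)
A shift-reduce conflict occurs when an LR(0) state has both:
  - a complete (reduce) item [A → α .] (dot at the end), and
  - a shift item [B → β . c γ] (dot before a terminal).

Augment with T' → T and build the canonical LR(0) collection (I0 = CLOSURE({[T' → . T]}), then GOTO on every symbol after a dot until no new states appear). It has 20 states:
  I0: { [B → . , y y], [C → . B y], [T → . , Y], [T → . C c], [T → . c B Y], [T' → . T] }  — shift
  I1: { [B → , . y y], [B → . , y y], [T → , . Y], [Y → . B Y C], [Y → . c B ,] }  — shift
  I2: { [C → B . y] }  — shift
  I3: { [T → C . c] }  — shift
  I4: { [T' → T .] }  — accept
  I5: { [B → . , y y], [T → c . B Y] }  — shift
  I6: { [B → , . y y] }  — shift
  I7: { [B → . , y y], [T → c B . Y], [Y → . B Y C], [Y → . c B ,] }  — shift
  I8: { [B → . , y y], [Y → . B Y C], [Y → . c B ,], [Y → B . Y C] }  — shift
  I9: { [T → c B Y .] }  — reduce
  I10: { [B → . , y y], [Y → c . B ,] }  — shift
  I11: { [Y → c B . ,] }  — shift
  I12: { [Y → c B , .] }  — reduce
  I13: { [B → . , y y], [C → . B y], [Y → B Y . C] }  — shift
  I14: { [Y → B Y C .] }  — reduce
  I15: { [B → , y . y] }  — shift
  I16: { [B → , y y .] }  — reduce
  I17: { [T → C c .] }  — reduce
  I18: { [C → B y .] }  — reduce
  I19: { [T → , Y .] }  — reduce

No state contains both a complete item and a shift item.

Answer: No shift-reduce conflicts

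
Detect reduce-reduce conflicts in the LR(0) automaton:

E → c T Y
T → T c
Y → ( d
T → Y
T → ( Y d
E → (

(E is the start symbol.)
No reduce-reduce conflicts

A reduce-reduce conflict occurs when an LR(0) state has two complete items [A → α .] and [B → β .] — both call for a reduction, and with no lookahead the parser cannot choose between them.

Augment with E' → E and build the canonical LR(0) collection (I0 = CLOSURE({[E' → . E]}), then GOTO on every symbol after a dot until no new states appear). It has 13 states:
  I0: { [E → . (], [E → . c T Y], [E' → . E] }  — shift
  I1: { [E → ( .] }  — reduce
  I2: { [E' → E .] }  — accept
  I3: { [E → c . T Y], [T → . ( Y d], [T → . T c], [T → . Y], [Y → . ( d] }  — shift
  I4: { [T → ( . Y d], [Y → ( . d], [Y → . ( d] }  — shift
  I5: { [E → c T . Y], [T → T . c], [Y → . ( d] }  — shift
  I6: { [T → Y .] }  — reduce
  I7: { [Y → ( . d] }  — shift
  I8: { [E → c T Y .] }  — reduce
  I9: { [T → T c .] }  — reduce
  I10: { [Y → ( d .] }  — reduce
  I11: { [T → ( Y . d] }  — shift
  I12: { [T → ( Y d .] }  — reduce

No state contains more than one complete item.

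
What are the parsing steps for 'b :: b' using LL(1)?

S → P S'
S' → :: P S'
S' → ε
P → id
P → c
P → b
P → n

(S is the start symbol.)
LL(1) parsing maintains a stack (initially the start symbol over $) and the input. At each step: if the stack top is a terminal, match it against the current input token; if it is a non-terminal N, replace it with the RHS of M[N, lookahead] (the unique production whose predict set contains the lookahead).

Stack is shown with the top on the left.

Stack      Input     Action
---------------------------
S $        b :: b $  output S → P S'
P S' $     b :: b $  output P → b
b S' $     b :: b $  match 'b'
S' $       :: b $    output S' → :: P S'
:: P S' $  :: b $    match '::'
P S' $     b $       output P → b
b S' $     b $       match 'b'
S' $       $         output S' → ε
$          $         accept

The string is accepted.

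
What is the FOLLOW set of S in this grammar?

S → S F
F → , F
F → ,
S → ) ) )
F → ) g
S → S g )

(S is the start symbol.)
To compute FOLLOW(S), find every occurrence of S on a right-hand side N → α S β: add FIRST(β) \ {ε}, and if β is empty or nullable also add FOLLOW(N). Iterate to a fixed point.

S is the start symbol, so $ ∈ FOLLOW(S).
In S → S F: S is followed by F, add FIRST(F) \ {ε} = { ')', ',' }
In S → S g ): S is followed by g ')', add FIRST(g ')') \ {ε} = { 'g' }

Taking the union: FOLLOW(S) = { $, ')', ',', 'g' }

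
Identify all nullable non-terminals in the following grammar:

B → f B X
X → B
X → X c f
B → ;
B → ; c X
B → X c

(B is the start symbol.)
None

There are no ε-productions, so no non-terminal can derive ε.
No non-terminals are nullable.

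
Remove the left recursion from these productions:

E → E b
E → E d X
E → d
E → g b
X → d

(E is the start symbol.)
E → d E'
E → g b E'
E' → b E'
E' → d X E'
E' → ε
X → d

E is directly left-recursive. The standard transformation for
  A → A α₁ | ... | A α_m | β₁ | ... | β_n
is
  A  → β₁ A' | ... | β_n A'
  A' → α₁ A' | ... | α_m A' | ε

E → d becomes E → d E'
E → g b becomes E → g b E'
E → E b becomes E' → b E'
E → E d X becomes E' → d X E'
Add E' → ε

Productions for other non-terminals are unchanged:
  X → d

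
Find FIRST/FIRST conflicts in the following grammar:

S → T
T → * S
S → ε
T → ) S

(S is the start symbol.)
A FIRST/FIRST conflict occurs when two productions N → α and N → β for the same non-terminal have FIRST(α) ∩ FIRST(β) ≠ ∅ (with ε ∈ FIRST of a nullable right-hand side, so two nullable alternatives also conflict).

FIRST sets of the non-terminals at (or reachable through a nullable prefix from) the front of some alternative:
  FIRST(T) = { ')', '*' }

Productions for S:
  S → T: FIRST = { ')', '*' }
  S → ε: FIRST = { ε }
Productions for T:
  T → * S: FIRST = { '*' }
  T → ) S: FIRST = { ')' }

All alternatives of each non-terminal have pairwise disjoint FIRST sets.

Answer: No FIRST/FIRST conflicts.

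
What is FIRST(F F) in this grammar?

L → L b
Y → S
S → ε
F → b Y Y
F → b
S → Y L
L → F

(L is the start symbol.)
FIRST sets of the non-terminals involved (from the grammar, by fixed-point iteration):
  FIRST(F) = { 'b' }

To compute FIRST(F F), process the symbols left to right:
Symbol F is a non-terminal. Add FIRST(F) \ {ε} = { 'b' }
F is not nullable (ε ∉ FIRST(F)), so stop here.
FIRST(F F) = { 'b' }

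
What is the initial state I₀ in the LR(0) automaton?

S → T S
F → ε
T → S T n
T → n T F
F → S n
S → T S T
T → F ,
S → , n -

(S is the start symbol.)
First, augment the grammar with S' → S
I₀ = CLOSURE({ [S' → . S] }):
  [S' → . S] has the dot before S: add [S → . T S], [S → . T S T], [S → . , n -]
  [S → . T S] has the dot before T: add [T → . S T n], [T → . n T F], [T → . F ,]
  [T → . F ,] has the dot before F: add [F → .], [F → . S n]
No further items can be added.

I₀ = { [F → . S n], [F → .], [S → . , n -], [S → . T S T], [S → . T S], [S' → . S], [T → . F ,], [T → . S T n], [T → . n T F] }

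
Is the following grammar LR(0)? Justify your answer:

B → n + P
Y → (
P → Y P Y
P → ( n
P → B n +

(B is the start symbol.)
No. Shift-reduce conflict between [Y → ( .] and [P → ( . n]

A grammar is LR(0) if no state in the canonical LR(0) collection has:
  - both a shift item (dot before a terminal) and a complete item (shift-reduce conflict), or
  - two or more complete items (reduce-reduce conflict; the accept item [B' → B .] counts as a complete item here).

Augment with B' → B and build the canonical LR(0) collection (I0 = CLOSURE({[B' → . B]}), then GOTO on every symbol after a dot until no new states appear). It has 14 states:
  I0: { [B → . n + P], [B' → . B] }  — shift
  I1: { [B' → B .] }  — accept
  I2: { [B → n . + P] }  — shift
  I3: { [B → . n + P], [B → n + . P], [P → . ( n], [P → . B n +], [P → . Y P Y], [Y → . (] }  — shift
  I4: { [P → ( . n], [Y → ( .] }  — shift, reduce
  I5: { [P → B . n +] }  — shift
  I6: { [B → n + P .] }  — reduce
  I7: { [B → . n + P], [P → . ( n], [P → . B n +], [P → . Y P Y], [P → Y . P Y], [Y → . (] }  — shift
  I8: { [P → Y P . Y], [Y → . (] }  — shift
  I9: { [Y → ( .] }  — reduce
  I10: { [P → Y P Y .] }  — reduce
  I11: { [P → B n . +] }  — shift
  I12: { [P → B n + .] }  — reduce
  I13: { [P → ( n .] }  — reduce

Conflict in state I4:
  Shift-reduce conflict between [Y → ( .] and [P → ( . n]
So the grammar is NOT LR(0).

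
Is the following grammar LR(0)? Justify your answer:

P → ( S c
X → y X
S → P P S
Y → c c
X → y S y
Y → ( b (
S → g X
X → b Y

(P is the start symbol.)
Yes, the grammar is LR(0)

A grammar is LR(0) if no state in the canonical LR(0) collection has:
  - both a shift item (dot before a terminal) and a complete item (shift-reduce conflict), or
  - two or more complete items (reduce-reduce conflict; the accept item [P' → P .] counts as a complete item here).

Augment with P' → P and build the canonical LR(0) collection (I0 = CLOSURE({[P' → . P]}), then GOTO on every symbol after a dot until no new states appear). It has 21 states:
  I0: { [P → . ( S c], [P' → . P] }  — shift
  I1: { [P → ( . S c], [P → . ( S c], [S → . P P S], [S → . g X] }  — shift
  I2: { [P' → P .] }  — accept
  I3: { [P → . ( S c], [S → P . P S] }  — shift
  I4: { [P → ( S . c] }  — shift
  I5: { [S → g . X], [X → . b Y], [X → . y S y], [X → . y X] }  — shift
  I6: { [S → g X .] }  — reduce
  I7: { [X → b . Y], [Y → . ( b (], [Y → . c c] }  — shift
  I8: { [P → . ( S c], [S → . P P S], [S → . g X], [X → . b Y], [X → . y S y], [X → . y X], [X → y . S y], [X → y . X] }  — shift
  I9: { [X → y S . y] }  — shift
  I10: { [X → y X .] }  — reduce
  I11: { [X → y S y .] }  — reduce
  I12: { [Y → ( . b (] }  — shift
  I13: { [X → b Y .] }  — reduce
  I14: { [Y → c . c] }  — shift
  I15: { [Y → c c .] }  — reduce
  I16: { [Y → ( b . (] }  — shift
  I17: { [Y → ( b ( .] }  — reduce
  I18: { [P → ( S c .] }  — reduce
  I19: { [P → . ( S c], [S → . P P S], [S → . g X], [S → P P . S] }  — shift
  I20: { [S → P P S .] }  — reduce

Every state is either a pure shift/goto state or contains exactly one complete item and nothing to shift — no conflicts. The grammar is LR(0).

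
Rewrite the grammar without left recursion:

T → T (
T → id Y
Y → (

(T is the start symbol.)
T is directly left-recursive. The standard transformation for
  A → A α₁ | ... | A α_m | β₁ | ... | β_n
is
  A  → β₁ A' | ... | β_n A'
  A' → α₁ A' | ... | α_m A' | ε

T → id Y becomes T → id Y T'
T → T ( becomes T' → ( T'
Add T' → ε

Productions for other non-terminals are unchanged:
  Y → (

Resulting grammar:
T → id Y T'
T' → ( T'
T' → ε
Y → (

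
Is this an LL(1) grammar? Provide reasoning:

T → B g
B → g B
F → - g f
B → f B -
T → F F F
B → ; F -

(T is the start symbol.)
Yes, the grammar is LL(1).

A grammar is LL(1) if for each non-terminal N with multiple productions, the predict sets of those productions are pairwise disjoint, where PREDICT(N → α) = (FIRST(α) \ {ε}) ∪ (FOLLOW(N) if α ⇒* ε).

Relevant sets:
  FIRST(B) = { ';', 'f', 'g' }
  FIRST(F) = { '-' }

For T:
  PREDICT(T → B g) = { ';', 'f', 'g' }
  PREDICT(T → F F F) = { '-' }
For B:
  PREDICT(B → g B) = { 'g' }
  PREDICT(B → f B '-') = { 'f' }
  PREDICT(B → ';' F '-') = { ';' }
F has a single production, so nothing to check there.

All predict sets are disjoint. The grammar IS LL(1).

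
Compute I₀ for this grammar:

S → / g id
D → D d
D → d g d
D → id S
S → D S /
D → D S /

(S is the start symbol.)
First, augment the grammar with S' → S
I₀ = CLOSURE({ [S' → . S] }):
  [S' → . S] has the dot before S: add [S → . / g id], [S → . D S /]
  [S → . D S /] has the dot before D: add [D → . D d], [D → . d g d], [D → . id S], [D → . D S /]
No further items can be added.

I₀ = { [D → . D S /], [D → . D d], [D → . d g d], [D → . id S], [S → . / g id], [S → . D S /], [S' → . S] }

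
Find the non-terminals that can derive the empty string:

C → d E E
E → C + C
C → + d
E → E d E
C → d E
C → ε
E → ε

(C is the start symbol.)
{ 'C', 'E' }

A non-terminal is nullable if it can derive ε (the empty string): either it has an ε-production, or it has a production whose right-hand side consists entirely of nullable non-terminals.

ε-productions: C → ε, E → ε
So C, E are immediately nullable.
Every non-terminal is now nullable.
Nullable = { 'C', 'E' }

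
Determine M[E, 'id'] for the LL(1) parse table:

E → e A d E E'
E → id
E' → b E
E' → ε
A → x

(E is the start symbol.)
To find M[E, 'id'], we find productions for E where 'id' is in the predict set (PREDICT(N → α) = (FIRST(α) \ {ε}) ∪ (FOLLOW(N) if α ⇒* ε)).

E → e A d E E': PREDICT = { 'e' }
E → id: PREDICT = { 'id' }
  'id' is in predict set, so this production goes in M[E, 'id']

M[E, 'id'] = E → id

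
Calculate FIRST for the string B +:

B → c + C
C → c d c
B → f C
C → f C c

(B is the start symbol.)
FIRST sets of the non-terminals involved (from the grammar, by fixed-point iteration):
  FIRST(B) = { 'c', 'f' }

To compute FIRST(B +), process the symbols left to right:
Symbol B is a non-terminal. Add FIRST(B) \ {ε} = { 'c', 'f' }
B is not nullable (ε ∉ FIRST(B)), so stop here.
FIRST(B +) = { 'c', 'f' }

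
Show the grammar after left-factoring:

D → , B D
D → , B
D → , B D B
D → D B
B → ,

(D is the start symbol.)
D → , B D'
D' → D D''
D'' → ε
D'' → B
D' → ε
D → D B
B → ,

Left-factoring transforms A → αβ₁ | αβ₂ into A → αA' and A' → β₁ | β₂
(α is the longest common prefix among the alternatives). Repeat until
no nonterminal has two alternatives with a common prefix.

Round 1: D has alternatives sharing prefix ', B'. Introduce D': D → , B D'
  Add: D' → D
  Add: D' → ε
  Add: D' → D B

Round 2: D' has alternatives sharing prefix 'D'. Introduce D'': D' → D D''
  Add: D'' → ε
  Add: D'' → B

No remaining common prefixes — done.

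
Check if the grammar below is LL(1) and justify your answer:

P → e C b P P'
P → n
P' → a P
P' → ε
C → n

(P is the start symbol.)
A grammar is LL(1) if for each non-terminal N with multiple productions, the predict sets of those productions are pairwise disjoint, where PREDICT(N → α) = (FIRST(α) \ {ε}) ∪ (FOLLOW(N) if α ⇒* ε).

Relevant sets:
  FOLLOW(P') = { $, 'a' }

For P:
  PREDICT(P → e C b P P') = { 'e' }
  PREDICT(P → n) = { 'n' }
For P':
  PREDICT(P' → a P) = { 'a' }
  PREDICT(P' → ε) = { $, 'a' }
C has a single production, so nothing to check there.

Conflict found: Predict set conflict for P': { 'a' }
The grammar is NOT LL(1).

Answer: No. Predict set conflict for P': { 'a' }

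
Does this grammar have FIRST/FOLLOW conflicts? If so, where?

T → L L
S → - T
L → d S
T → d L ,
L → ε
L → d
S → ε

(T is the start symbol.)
Nullable non-terminals: L, S, T.
FIRST sets used below: FIRST(L) = { 'd', ε }

L: nullable alternative(s) L → ε; FOLLOW(L) = { $, ',', 'd' }
  L → d S: FIRST \ {ε} = { 'd' } — overlaps FOLLOW(L) on { 'd' }: CONFLICT
  L → ε: FIRST \ {ε} = { } — this is the only nullable alternative, skip
  L → d: FIRST \ {ε} = { 'd' } — overlaps FOLLOW(L) on { 'd' }: CONFLICT

S: nullable alternative(s) S → ε; FOLLOW(S) = { $, ',', 'd' }
  S → - T: FIRST \ {ε} = { '-' } — disjoint from FOLLOW(S)
  S → ε: FIRST \ {ε} = { } — this is the only nullable alternative, skip

T: nullable alternative(s) T → L L; FOLLOW(T) = { $, ',', 'd' }
  T → L L: FIRST \ {ε} = { 'd' } — this is the only nullable alternative, skip
  T → d L ,: FIRST \ {ε} = { 'd' } — overlaps FOLLOW(T) on { 'd' }: CONFLICT

So the grammar has 3 FIRST/FOLLOW conflicts (marked CONFLICT above).

Answer: Yes. T → d L ',' with FOLLOW(T) on { 'd' }; L → d S with FOLLOW(L) on { 'd' }; L → d with FOLLOW(L) on { 'd' }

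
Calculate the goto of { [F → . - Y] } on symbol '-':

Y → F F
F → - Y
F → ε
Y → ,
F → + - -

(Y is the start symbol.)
GOTO(I, '-') = CLOSURE({ [A → αX.β] : [A → α.Xβ] ∈ I, X = '-' })

Items with dot before '-', with the dot advanced:
  [F → . - Y] → [F → - . Y]
Closure of the advanced items:
  [F → - . Y] has the dot before Y: add [Y → . F F], [Y → . ,]
  [Y → . F F] has the dot before F: add [F → . - Y], [F → .], [F → . + - -]

GOTO = { [F → - . Y], [F → . + - -], [F → . - Y], [F → .], [Y → . ,], [Y → . F F] }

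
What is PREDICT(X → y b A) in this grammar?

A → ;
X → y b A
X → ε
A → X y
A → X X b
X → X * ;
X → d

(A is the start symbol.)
PREDICT(X → y b A) = (FIRST(RHS) \ {ε}) ∪ (FOLLOW(X) if ε ∈ FIRST(RHS), i.e. RHS ⇒* ε)
FIRST(y b A) = { 'y' }
ε ∉ FIRST(y b A), so FOLLOW(X) is not added.
PREDICT(X → y b A) = { 'y' }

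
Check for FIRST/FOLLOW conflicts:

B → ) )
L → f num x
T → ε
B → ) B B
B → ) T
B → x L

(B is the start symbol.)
No FIRST/FOLLOW conflicts.

A FIRST/FOLLOW conflict occurs when a non-terminal N has a nullable alternative N → β (β ⇒* ε) and another alternative N → α with FIRST(α) ∩ FOLLOW(N) ≠ ∅: on such a lookahead the parser cannot decide between expanding α and letting N vanish via β.

Nullable non-terminals: T.
T has a nullable alternative but only one production, so nothing to check.

B, L have no nullable alternative, so no FIRST/FOLLOW check is needed there.

No FIRST/FOLLOW conflicts found.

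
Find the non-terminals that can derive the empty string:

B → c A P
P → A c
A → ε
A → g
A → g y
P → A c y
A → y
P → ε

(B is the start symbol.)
{ 'A', 'P' }

ε-productions: A → ε, P → ε
So A, P are immediately nullable.
No further non-terminal can be added: every production for the remaining non-terminals contains a terminal or a non-nullable non-terminal.
Nullable = { 'A', 'P' }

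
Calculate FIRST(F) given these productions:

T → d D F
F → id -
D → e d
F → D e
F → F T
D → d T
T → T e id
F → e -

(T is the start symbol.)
To compute FIRST(F), examine every production with F on the left-hand side, reading each right-hand side left to right until a non-nullable symbol is reached.

FIRST sets of the other non-terminals involved (by the same procedure, iterated to a fixed point):
  FIRST(D) = { 'd', 'e' }

From F → id -:
  - id is a terminal: add 'id' and stop
From F → D e:
  - D is a non-terminal: add FIRST(D) \ {ε} = { 'd', 'e' }
    D is not nullable, so stop
From F → F T:
  - F is the symbol being defined: contributes nothing new
    F is not nullable, so stop
From F → e -:
  - e is a terminal: add 'e' and stop

Collecting: FIRST(F) = { 'd', 'e', 'id' }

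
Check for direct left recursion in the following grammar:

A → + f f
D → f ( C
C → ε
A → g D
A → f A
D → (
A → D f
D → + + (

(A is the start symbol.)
Direct left recursion occurs when N → N α for some non-terminal N (the right-hand side begins with the left-hand side itself).

A → + f f: starts with '+'
D → f ( C: starts with f
C → ε: starts with ε
A → g D: starts with g
A → f A: starts with f
D → (: starts with '('
A → D f: starts with D
D → + + (: starts with '+'

No direct left recursion found.

Answer: No direct left recursion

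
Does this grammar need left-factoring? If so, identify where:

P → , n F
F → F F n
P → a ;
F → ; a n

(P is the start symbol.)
Left-factoring is needed when two productions for the same non-terminal
share a common prefix on the right-hand side.

Productions for P:
  P → , n F
  P → a ;
Productions for F:
  F → F F n
  F → ; a n

No common prefixes found.

Answer: No, left-factoring is not needed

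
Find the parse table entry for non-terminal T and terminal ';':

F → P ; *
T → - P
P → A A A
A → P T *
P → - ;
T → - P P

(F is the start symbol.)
Empty (error entry)

To find M[T, ';'], we find productions for T where ';' is in the predict set (PREDICT(N → α) = (FIRST(α) \ {ε}) ∪ (FOLLOW(N) if α ⇒* ε)).

T → - P: PREDICT = { '-' }
T → - P P: PREDICT = { '-' }

M[T, ';'] is empty (no production applies)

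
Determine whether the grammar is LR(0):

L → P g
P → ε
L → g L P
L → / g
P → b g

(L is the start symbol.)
A grammar is LR(0) if no state in the canonical LR(0) collection has:
  - both a shift item (dot before a terminal) and a complete item (shift-reduce conflict), or
  - two or more complete items (reduce-reduce conflict; the accept item [L' → L .] counts as a complete item here).

Augment with L' → L and build the canonical LR(0) collection (I0 = CLOSURE({[L' → . L]}), then GOTO on every symbol after a dot until no new states appear). It has 11 states:
  I0: { [L → . / g], [L → . P g], [L → . g L P], [L' → . L], [P → . b g], [P → .] }  — shift, reduce
  I1: { [L → / . g] }  — shift
  I2: { [L' → L .] }  — accept
  I3: { [L → P . g] }  — shift
  I4: { [P → b . g] }  — shift
  I5: { [L → . / g], [L → . P g], [L → . g L P], [L → g . L P], [P → . b g], [P → .] }  — shift, reduce
  I6: { [L → g L . P], [P → . b g], [P → .] }  — shift, reduce
  I7: { [L → g L P .] }  — reduce
  I8: { [P → b g .] }  — reduce
  I9: { [L → P g .] }  — reduce
  I10: { [L → / g .] }  — reduce

Conflict in state I0:
  Shift-reduce conflict between [P → .] and [L → . / g]
So the grammar is NOT LR(0).

Answer: No. Shift-reduce conflict between [P → .] and [L → . / g]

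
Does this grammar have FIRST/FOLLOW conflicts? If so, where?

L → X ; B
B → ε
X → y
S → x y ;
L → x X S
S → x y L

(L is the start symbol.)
A FIRST/FOLLOW conflict occurs when a non-terminal N has a nullable alternative N → β (β ⇒* ε) and another alternative N → α with FIRST(α) ∩ FOLLOW(N) ≠ ∅: on such a lookahead the parser cannot decide between expanding α and letting N vanish via β.

Nullable non-terminals: B.
B has a nullable alternative but only one production, so nothing to check.

L, S, X have no nullable alternative, so no FIRST/FOLLOW check is needed there.

No FIRST/FOLLOW conflicts found.

Answer: No FIRST/FOLLOW conflicts.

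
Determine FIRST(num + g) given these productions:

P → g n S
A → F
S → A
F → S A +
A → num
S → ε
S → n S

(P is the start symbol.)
{ 'num' }

To compute FIRST(num + g), process the symbols left to right:
Symbol num is a terminal. Add 'num' and stop.
FIRST(num + g) = { 'num' }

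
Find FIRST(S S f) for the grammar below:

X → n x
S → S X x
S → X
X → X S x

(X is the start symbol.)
FIRST sets of the non-terminals involved (from the grammar, by fixed-point iteration):
  FIRST(S) = { 'n' }

To compute FIRST(S S f), process the symbols left to right:
Symbol S is a non-terminal. Add FIRST(S) \ {ε} = { 'n' }
S is not nullable (ε ∉ FIRST(S)), so stop here.
FIRST(S S f) = { 'n' }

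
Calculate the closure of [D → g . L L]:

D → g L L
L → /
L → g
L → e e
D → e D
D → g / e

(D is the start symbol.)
Start with: [D → g . L L]
  [D → g . L L] has the dot before L: add [L → . /], [L → . g], [L → . e e]
No further items can be added.

CLOSURE = { [D → g . L L], [L → . /], [L → . e e], [L → . g] }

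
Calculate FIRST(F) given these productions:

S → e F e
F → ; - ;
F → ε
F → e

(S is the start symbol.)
{ ';', 'e', ε }

From F → ; - ;:
  - ';' is a terminal: add ';' and stop
From F → ε:
  - ε-production, so ε ∈ FIRST(F)
From F → e:
  - e is a terminal: add 'e' and stop

Collecting: FIRST(F) = { ';', 'e', ε }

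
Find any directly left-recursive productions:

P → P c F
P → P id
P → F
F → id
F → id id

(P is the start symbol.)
Direct left recursion occurs when N → N α for some non-terminal N (the right-hand side begins with the left-hand side itself).

P → P c F: LEFT RECURSIVE (starts with P)
P → P id: LEFT RECURSIVE (starts with P)
P → F: starts with F
F → id: starts with id
F → id id: starts with id

The grammar has direct left recursion on: P.

Answer: Yes, P is left-recursive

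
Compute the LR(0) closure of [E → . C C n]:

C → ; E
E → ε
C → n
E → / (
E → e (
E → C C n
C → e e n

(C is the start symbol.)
{ [C → . ; E], [C → . e e n], [C → . n], [E → . C C n] }

To compute CLOSURE, for each item [A → α.Bβ] where B is a non-terminal, add [B → .γ] for all productions B → γ; repeat for the newly added items until nothing changes.

Start with: [E → . C C n]
  [E → . C C n] has the dot before C: add [C → . ; E], [C → . n], [C → . e e n]
No further items can be added.

CLOSURE = { [C → . ; E], [C → . e e n], [C → . n], [E → . C C n] }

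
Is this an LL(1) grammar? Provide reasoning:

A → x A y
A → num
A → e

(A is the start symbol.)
For A:
  PREDICT(A → x A y) = { 'x' }
  PREDICT(A → num) = { 'num' }
  PREDICT(A → e) = { 'e' }

All predict sets are disjoint. The grammar IS LL(1).

Answer: Yes, the grammar is LL(1).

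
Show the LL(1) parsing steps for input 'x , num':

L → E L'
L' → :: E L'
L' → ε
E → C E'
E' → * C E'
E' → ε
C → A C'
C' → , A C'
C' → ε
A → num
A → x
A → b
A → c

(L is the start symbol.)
Stack is shown with the top on the left.

Stack           Input      Action
---------------------------------
L $             x , num $  output L → E L'
E L' $          x , num $  output E → C E'
C E' L' $       x , num $  output C → A C'
A C' E' L' $    x , num $  output A → x
x C' E' L' $    x , num $  match 'x'
C' E' L' $      , num $    output C' → , A C'
, A C' E' L' $  , num $    match ','
A C' E' L' $    num $      output A → num
num C' E' L' $  num $      match 'num'
C' E' L' $      $          output C' → ε
E' L' $         $          output E' → ε
L' $            $          output L' → ε
$               $          accept

The string is accepted.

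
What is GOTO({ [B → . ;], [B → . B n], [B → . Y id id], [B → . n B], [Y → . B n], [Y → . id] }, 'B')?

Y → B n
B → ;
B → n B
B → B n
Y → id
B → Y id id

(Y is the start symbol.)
{ [B → B . n], [Y → B . n] }

GOTO(I, 'B') = CLOSURE({ [A → αX.β] : [A → α.Xβ] ∈ I, X = 'B' })

Items with dot before 'B', with the dot advanced:
  [B → . B n] → [B → B . n]
  [Y → . B n] → [Y → B . n]
Closure adds nothing (no advanced item has the dot before a non-terminal).

GOTO = { [B → B . n], [Y → B . n] }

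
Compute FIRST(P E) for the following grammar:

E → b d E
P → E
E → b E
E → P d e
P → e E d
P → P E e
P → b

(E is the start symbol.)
{ 'b', 'e' }

FIRST sets of the non-terminals involved (from the grammar, by fixed-point iteration):
  FIRST(P) = { 'b', 'e' }

To compute FIRST(P E), process the symbols left to right:
Symbol P is a non-terminal. Add FIRST(P) \ {ε} = { 'b', 'e' }
P is not nullable (ε ∉ FIRST(P)), so stop here.
FIRST(P E) = { 'b', 'e' }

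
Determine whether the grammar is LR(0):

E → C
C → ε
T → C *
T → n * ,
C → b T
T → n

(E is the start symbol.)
No. Shift-reduce conflict between [C → .] and [C → . b T]

Augment with E' → E and build the canonical LR(0) collection (I0 = CLOSURE({[E' → . E]}), then GOTO on every symbol after a dot until no new states appear). It has 10 states:
  I0: { [C → . b T], [C → .], [E → . C], [E' → . E] }  — shift, reduce
  I1: { [E → C .] }  — reduce
  I2: { [E' → E .] }  — accept
  I3: { [C → . b T], [C → .], [C → b . T], [T → . C *], [T → . n * ,], [T → . n] }  — shift, reduce
  I4: { [T → C . *] }  — shift
  I5: { [C → b T .] }  — reduce
  I6: { [T → n . * ,], [T → n .] }  — shift, reduce
  I7: { [T → n * . ,] }  — shift
  I8: { [T → n * , .] }  — reduce
  I9: { [T → C * .] }  — reduce

Conflict in state I0:
  Shift-reduce conflict between [C → .] and [C → . b T]
So the grammar is NOT LR(0).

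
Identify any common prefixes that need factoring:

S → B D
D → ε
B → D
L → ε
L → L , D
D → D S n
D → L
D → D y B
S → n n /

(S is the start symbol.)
Yes, D has productions with common prefix 'D'

Left-factoring is needed when two productions for the same non-terminal
share a common prefix on the right-hand side.

Productions for S:
  S → B D
  S → n n /
Productions for D:
  D → ε
  D → D S n
  D → L
  D → D y B
Productions for L:
  L → ε
  L → L , D

Found common prefix 'D' in productions for D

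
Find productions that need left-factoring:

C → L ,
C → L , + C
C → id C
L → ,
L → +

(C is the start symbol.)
Yes, C has productions with common prefix 'L ,'

Left-factoring is needed when two productions for the same non-terminal
share a common prefix on the right-hand side.

Productions for C:
  C → L ,
  C → L , + C
  C → id C
Productions for L:
  L → ,
  L → +

Found common prefix 'L ,' in productions for C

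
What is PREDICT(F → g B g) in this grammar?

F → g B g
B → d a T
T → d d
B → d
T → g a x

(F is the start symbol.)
{ 'g' }

PREDICT(F → g B g) = (FIRST(RHS) \ {ε}) ∪ (FOLLOW(F) if ε ∈ FIRST(RHS), i.e. RHS ⇒* ε)
FIRST(g B g) = { 'g' }
ε ∉ FIRST(g B g), so FOLLOW(F) is not added.
PREDICT(F → g B g) = { 'g' }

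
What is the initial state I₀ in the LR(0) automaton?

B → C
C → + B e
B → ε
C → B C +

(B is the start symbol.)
First, augment the grammar with B' → B
I₀ = CLOSURE({ [B' → . B] }):
  [B' → . B] has the dot before B: add [B → . C], [B → .]
  [B → . C] has the dot before C: add [C → . + B e], [C → . B C +]
No further items can be added.

I₀ = { [B → . C], [B → .], [B' → . B], [C → . + B e], [C → . B C +] }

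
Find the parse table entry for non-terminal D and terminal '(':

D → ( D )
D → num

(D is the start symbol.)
To find M[D, '('], we find productions for D where '(' is in the predict set (PREDICT(N → α) = (FIRST(α) \ {ε}) ∪ (FOLLOW(N) if α ⇒* ε)).

D → ( D ): PREDICT = { '(' }
  '(' is in predict set, so this production goes in M[D, '(']
D → num: PREDICT = { 'num' }

M[D, '('] = D → ( D )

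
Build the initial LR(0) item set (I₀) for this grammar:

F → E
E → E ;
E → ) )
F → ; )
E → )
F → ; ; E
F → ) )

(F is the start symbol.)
{ [E → . ) )], [E → . )], [E → . E ;], [F → . ) )], [F → . ; )], [F → . ; ; E], [F → . E], [F' → . F] }

First, augment the grammar with F' → F
I₀ = CLOSURE({ [F' → . F] }):
  [F' → . F] has the dot before F: add [F → . E], [F → . ; )], [F → . ; ; E], [F → . ) )]
  [F → . E] has the dot before E: add [E → . E ;], [E → . ) )], [E → . )]
No further items can be added.

I₀ = { [E → . ) )], [E → . )], [E → . E ;], [F → . ) )], [F → . ; )], [F → . ; ; E], [F → . E], [F' → . F] }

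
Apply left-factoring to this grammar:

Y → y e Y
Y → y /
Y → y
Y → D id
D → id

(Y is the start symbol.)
Left-factoring transforms A → αβ₁ | αβ₂ into A → αA' and A' → β₁ | β₂
(α is the longest common prefix among the alternatives). Repeat until
no nonterminal has two alternatives with a common prefix.

Round 1: Y has alternatives sharing prefix 'y'. Introduce Y': Y → y Y'
  Add: Y' → e Y
  Add: Y' → /
  Add: Y' → ε

No remaining common prefixes — done.

Resulting grammar:
Y → y Y'
Y' → e Y
Y' → /
Y' → ε
Y → D id
D → id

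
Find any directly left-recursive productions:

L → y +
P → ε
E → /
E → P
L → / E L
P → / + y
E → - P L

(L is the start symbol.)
No direct left recursion

L → y +: starts with y
P → ε: starts with ε
E → /: starts with '/'
E → P: starts with P
L → / E L: starts with '/'
P → / + y: starts with '/'
E → - P L: starts with '-'

No direct left recursion found.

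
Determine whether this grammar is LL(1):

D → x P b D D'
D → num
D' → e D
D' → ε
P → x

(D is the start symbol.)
Relevant sets:
  FOLLOW(D') = { $, 'e' }

For D:
  PREDICT(D → x P b D D') = { 'x' }
  PREDICT(D → num) = { 'num' }
For D':
  PREDICT(D' → e D) = { 'e' }
  PREDICT(D' → ε) = { $, 'e' }
P has a single production, so nothing to check there.

Conflict found: Predict set conflict for D': { 'e' }
The grammar is NOT LL(1).

Answer: No. Predict set conflict for D': { 'e' }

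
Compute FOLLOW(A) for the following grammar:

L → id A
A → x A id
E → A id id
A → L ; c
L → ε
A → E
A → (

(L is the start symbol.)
To compute FOLLOW(A), find every occurrence of A on a right-hand side N → α A β: add FIRST(β) \ {ε}, and if β is empty or nullable also add FOLLOW(N). Iterate to a fixed point.

In L → id A: A is at the end, add FOLLOW(L)
In A → x A id: A is followed by id, add FIRST(id) \ {ε} = { 'id' }
In E → A id id: A is followed by id id, add FIRST(id id) \ {ε} = { 'id' }

The FOLLOW sets referred to above (computed the same way, to a fixed point):
  FOLLOW(L) = { $, ';' }

Taking the union: FOLLOW(A) = { $, ';', 'id' }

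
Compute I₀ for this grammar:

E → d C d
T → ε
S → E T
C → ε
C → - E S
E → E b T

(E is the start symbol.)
{ [E → . E b T], [E → . d C d], [E' → . E] }

First, augment the grammar with E' → E
I₀ = CLOSURE({ [E' → . E] }):
  [E' → . E] has the dot before E: add [E → . d C d], [E → . E b T]
No further items can be added.

I₀ = { [E → . E b T], [E → . d C d], [E' → . E] }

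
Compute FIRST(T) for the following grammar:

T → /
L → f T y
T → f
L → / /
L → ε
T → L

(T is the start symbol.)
FIRST sets of the other non-terminals involved (by the same procedure, iterated to a fixed point):
  FIRST(L) = { '/', 'f', ε }

From T → /:
  - '/' is a terminal: add '/' and stop
From T → f:
  - f is a terminal: add 'f' and stop
From T → L:
  - L is a non-terminal: add FIRST(L) \ {ε} = { '/', 'f' }
    L is nullable and nothing follows, so the whole right-hand side can vanish: ε ∈ FIRST(T)

Collecting: FIRST(T) = { '/', 'f', ε }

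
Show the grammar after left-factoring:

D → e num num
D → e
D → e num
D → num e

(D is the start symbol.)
Left-factoring transforms A → αβ₁ | αβ₂ into A → αA' and A' → β₁ | β₂
(α is the longest common prefix among the alternatives). Repeat until
no nonterminal has two alternatives with a common prefix.

Round 1: D has alternatives sharing prefix 'e'. Introduce D': D → e D'
  Add: D' → num num
  Add: D' → ε
  Add: D' → num

Round 2: D' has alternatives sharing prefix 'num'. Introduce D'': D' → num D''
  Add: D'' → num
  Add: D'' → ε

No remaining common prefixes — done.

Resulting grammar:
D → e D'
D' → num D''
D'' → num
D'' → ε
D' → ε
D → num e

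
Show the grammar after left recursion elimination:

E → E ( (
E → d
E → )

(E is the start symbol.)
E is directly left-recursive. The standard transformation for
  A → A α₁ | ... | A α_m | β₁ | ... | β_n
is
  A  → β₁ A' | ... | β_n A'
  A' → α₁ A' | ... | α_m A' | ε

E → d becomes E → d E'
E → ) becomes E → ) E'
E → E ( ( becomes E' → ( ( E'
Add E' → ε

Resulting grammar:
E → d E'
E → ) E'
E' → ( ( E'
E' → ε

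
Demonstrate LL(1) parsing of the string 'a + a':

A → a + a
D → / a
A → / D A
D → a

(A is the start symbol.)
Stack is shown with the top on the left.

Stack    Input    Action
------------------------
A $      a + a $  output A → a + a
a + a $  a + a $  match 'a'
+ a $    + a $    match '+'
a $      a $      match 'a'
$        $        accept

The string is accepted.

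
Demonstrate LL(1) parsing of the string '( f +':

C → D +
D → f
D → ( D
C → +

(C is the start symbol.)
Stack is shown with the top on the left.

Stack    Input    Action
------------------------
C $      ( f + $  output C → D +
D + $    ( f + $  output D → ( D
( D + $  ( f + $  match '('
D + $    f + $    output D → f
f + $    f + $    match 'f'
+ $      + $      match '+'
$        $        accept

The string is accepted.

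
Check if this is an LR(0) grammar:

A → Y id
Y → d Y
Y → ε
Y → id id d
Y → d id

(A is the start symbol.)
Augment with A' → A and build the canonical LR(0) collection (I0 = CLOSURE({[A' → . A]}), then GOTO on every symbol after a dot until no new states appear). It has 10 states:
  I0: { [A → . Y id], [A' → . A], [Y → . d Y], [Y → . d id], [Y → . id id d], [Y → .] }  — shift, reduce
  I1: { [A' → A .] }  — accept
  I2: { [A → Y . id] }  — shift
  I3: { [Y → . d Y], [Y → . d id], [Y → . id id d], [Y → .], [Y → d . Y], [Y → d . id] }  — shift, reduce
  I4: { [Y → id . id d] }  — shift
  I5: { [Y → id id . d] }  — shift
  I6: { [Y → id id d .] }  — reduce
  I7: { [Y → d Y .] }  — reduce
  I8: { [Y → d id .], [Y → id . id d] }  — shift, reduce
  I9: { [A → Y id .] }  — reduce

Conflict in state I0:
  Shift-reduce conflict between [Y → .] and [Y → . d Y]
So the grammar is NOT LR(0).

Answer: No. Shift-reduce conflict between [Y → .] and [Y → . d Y]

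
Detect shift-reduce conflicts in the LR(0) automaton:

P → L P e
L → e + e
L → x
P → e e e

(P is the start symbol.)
No shift-reduce conflicts

Augment with P' → P and build the canonical LR(0) collection (I0 = CLOSURE({[P' → . P]}), then GOTO on every symbol after a dot until no new states appear). It has 11 states:
  I0: { [L → . e + e], [L → . x], [P → . L P e], [P → . e e e], [P' → . P] }  — shift
  I1: { [L → . e + e], [L → . x], [P → . L P e], [P → . e e e], [P → L . P e] }  — shift
  I2: { [P' → P .] }  — accept
  I3: { [L → e . + e], [P → e . e e] }  — shift
  I4: { [L → x .] }  — reduce
  I5: { [L → e + . e] }  — shift
  I6: { [P → e e . e] }  — shift
  I7: { [P → e e e .] }  — reduce
  I8: { [L → e + e .] }  — reduce
  I9: { [P → L P . e] }  — shift
  I10: { [P → L P e .] }  — reduce

No state contains both a complete item and a shift item.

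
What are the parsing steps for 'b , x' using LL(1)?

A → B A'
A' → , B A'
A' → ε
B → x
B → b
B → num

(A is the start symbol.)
Stack is shown with the top on the left.

Stack     Input    Action
-------------------------
A $       b , x $  output A → B A'
B A' $    b , x $  output B → b
b A' $    b , x $  match 'b'
A' $      , x $    output A' → , B A'
, B A' $  , x $    match ','
B A' $    x $      output B → x
x A' $    x $      match 'x'
A' $      $        output A' → ε
$         $        accept

The string is accepted.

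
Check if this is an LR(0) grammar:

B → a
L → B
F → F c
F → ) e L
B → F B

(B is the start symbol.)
A grammar is LR(0) if no state in the canonical LR(0) collection has:
  - both a shift item (dot before a terminal) and a complete item (shift-reduce conflict), or
  - two or more complete items (reduce-reduce conflict; the accept item [B' → B .] counts as a complete item here).

Augment with B' → B and build the canonical LR(0) collection (I0 = CLOSURE({[B' → . B]}), then GOTO on every symbol after a dot until no new states appear). It has 10 states:
  I0: { [B → . F B], [B → . a], [B' → . B], [F → . ) e L], [F → . F c] }  — shift
  I1: { [F → ) . e L] }  — shift
  I2: { [B' → B .] }  — accept
  I3: { [B → . F B], [B → . a], [B → F . B], [F → . ) e L], [F → . F c], [F → F . c] }  — shift
  I4: { [B → a .] }  — reduce
  I5: { [B → F B .] }  — reduce
  I6: { [F → F c .] }  — reduce
  I7: { [B → . F B], [B → . a], [F → ) e . L], [F → . ) e L], [F → . F c], [L → . B] }  — shift
  I8: { [L → B .] }  — reduce
  I9: { [F → ) e L .] }  — reduce

Every state is either a pure shift/goto state or contains exactly one complete item and nothing to shift — no conflicts. The grammar is LR(0).

Answer: Yes, the grammar is LR(0)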